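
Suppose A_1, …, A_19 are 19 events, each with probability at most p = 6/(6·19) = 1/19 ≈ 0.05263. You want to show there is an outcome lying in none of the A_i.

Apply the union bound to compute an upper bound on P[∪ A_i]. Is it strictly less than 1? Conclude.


Union bound: P[∪_{i=1}^{19} A_i] ≤ Σ_i P[A_i] ≤ 19·p = 19·(1/19) = 1.
Numerically: 1 ≈ 1.00000.
Is 1 < 1? NO.
Since the bound 1 is ≥ 1, the union bound is uninformative here; it does NOT by itself certify existence.

19·p = 1 ≈ 1.00000; existence NOT certified by the union bound.


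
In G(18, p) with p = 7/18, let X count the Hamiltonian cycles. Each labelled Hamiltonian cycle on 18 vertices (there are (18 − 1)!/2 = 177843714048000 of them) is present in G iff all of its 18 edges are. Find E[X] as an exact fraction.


K_18 has (18 − 1)!/2 = 177843714048000 labelled Hamiltonian cycles.
For each such Hamiltonian cycle H, let X_H = 1 if all 18 edges of H are present in G. Then P[X_H = 1] = p^{18} = (7/18)^{18} = 1628413597910449/39346408075296537575424.
By linearity: E[X] = Σ_H E[X_H] = 177843714048000 · p^{18} = 177843714048000 · 1628413597910449/39346408075296537575424 = 24246874921186846803875/3294258113514384.
Numerically: E[X] ≈ 7.36034e+06.

E[X] = 177843714048000 · (7/18)^{18} = 24246874921186846803875/3294258113514384 ≈ 7.36034e+06.


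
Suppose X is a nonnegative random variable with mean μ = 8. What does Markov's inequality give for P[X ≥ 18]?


μ = E[X] = 8, a = 18.
Markov: P[X ≥ 18] ≤ μ/a = (8)/18 = 4/9.
Numerically: ≈ 0.444444.
(Since a = 18 > μ = 8.000000, the bound 4/9 is < 1 and informative.)

P[X ≥ 18] ≤ 4/9 ≈ 0.444444.


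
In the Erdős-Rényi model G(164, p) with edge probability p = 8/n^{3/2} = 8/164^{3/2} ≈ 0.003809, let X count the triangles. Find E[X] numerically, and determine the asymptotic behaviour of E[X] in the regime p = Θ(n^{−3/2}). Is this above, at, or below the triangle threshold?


Number of potential triangles: C(164, 3) = 721764.
Each occurs with probability p³ ≈ (0.003809)³ ≈ 5.526786e-08.
By linearity: E[X] = C(164, 3)·p³ ≈ 721764 · 5.526786e-08 ≈ 0.0399.
Since α = 3/2 > 1, p = c/n^{3/2} = o(1/n) is below the triangle threshold p ~ 1/n. Asymptotically E[X] ~ (c³/6)·n^{3(1−α)} = (8³/6)·n^{-1.5} → 0, so by Markov's inequality G has no triangles w.h.p.

E[X] ≈ 0.0399; in regime p = Θ(1/n^{3/2}) E[X] tends to 0 (below the triangle threshold p ~ 1/n).


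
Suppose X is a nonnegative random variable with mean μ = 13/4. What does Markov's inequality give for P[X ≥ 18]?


μ = E[X] = 13/4, a = 18.
Markov: P[X ≥ 18] ≤ μ/a = (13/4)/18 = 13/72.
Numerically: ≈ 0.181.
(Since a = 18 > μ = 3.250, the bound 13/72 is < 1 and informative.)

P[X ≥ 18] ≤ 13/72 ≈ 0.181.


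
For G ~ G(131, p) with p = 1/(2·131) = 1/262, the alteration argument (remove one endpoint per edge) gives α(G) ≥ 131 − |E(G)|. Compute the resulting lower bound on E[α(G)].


E[|E(G)|] = C(131, 2)·p = 8515 · (1/262) = 65/2.
E[α(G)] ≥ n − E[|E(G)|] = 131 − 65/2 = 197/2.
Numerically: ≈ 98.50000.
(This is only a lower bound; the true E[α(G)] may be larger.)

E[α(G)] ≥ 197/2 ≈ 98.50000.


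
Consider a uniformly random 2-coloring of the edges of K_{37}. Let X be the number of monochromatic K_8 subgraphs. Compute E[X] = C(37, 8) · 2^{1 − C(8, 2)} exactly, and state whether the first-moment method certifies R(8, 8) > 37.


E[X] = C(37, 8) · 2^{1 − 28} = 38608020 · 2^{−27} = 38608020/134217728.
As a reduced fraction: E[X] = 9652005/33554432 ≈ 0.288.
Is E[X] < 1? YES.
Since E[X] < 1, there exists a 2-coloring of K_{37} with no monochromatic K_8; hence R(8, 8) > 37.

E[X] = 9652005/33554432 ≈ 0.288; E[X] < 1, so R(8, 8) > 37.


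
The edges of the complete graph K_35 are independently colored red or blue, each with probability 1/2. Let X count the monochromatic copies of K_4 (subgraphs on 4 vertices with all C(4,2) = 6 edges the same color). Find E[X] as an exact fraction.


Let X = Σ_S X_S over the C(35, 4) = 52360 subsets S of size 4, where X_S = 1 if the K_4 on S is monochromatic.
For a fixed S, the K_4 on S has C(4, 2) = 6 edges. P[all 6 edges red] = (1/2)^6, and likewise for blue, so P[monochromatic] = 2·(1/2)^6 = 2^{1 − 6} = 1/32.
By linearity of expectation: E[X] = C(35, 4) · 2^{1 − 6} = 52360 · 1/32 = 6545/4.
Numerically: E[X] ≈ 1636.25000.

E[X] = C(35,4)·2^(1−C(4,2)) = 6545/4 ≈ 1636.25000.


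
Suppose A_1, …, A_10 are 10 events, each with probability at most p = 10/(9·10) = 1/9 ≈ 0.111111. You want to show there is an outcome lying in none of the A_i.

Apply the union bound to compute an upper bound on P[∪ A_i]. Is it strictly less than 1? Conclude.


Union bound: P[∪_{i=1}^{10} A_i] ≤ Σ_i P[A_i] ≤ 10·p = 10·(1/9) = 10/9.
Numerically: 10/9 ≈ 1.111111.
Is 10/9 < 1? NO.
Since the bound 10/9 is ≥ 1, the union bound is uninformative here; it does NOT by itself certify existence.

10·p = 10/9 ≈ 1.111111; existence NOT certified by the union bound.


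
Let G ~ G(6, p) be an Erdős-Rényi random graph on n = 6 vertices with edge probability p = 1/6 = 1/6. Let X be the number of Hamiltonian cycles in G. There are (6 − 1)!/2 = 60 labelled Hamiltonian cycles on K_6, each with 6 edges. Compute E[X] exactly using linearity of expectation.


K_6 has (6 − 1)!/2 = 60 labelled Hamiltonian cycles.
For each such Hamiltonian cycle H, let X_H = 1 if all 6 edges of H are present in G. Then P[X_H = 1] = p^{6} = (1/6)^{6} = 1/46656.
By linearity: E[X] = Σ_H E[X_H] = 60 · p^{6} = 60 · 1/46656 = 5/3888.
Numerically: E[X] ≈ 0.00129.

E[X] = 60 · (1/6)^{6} = 5/3888 ≈ 0.00129.


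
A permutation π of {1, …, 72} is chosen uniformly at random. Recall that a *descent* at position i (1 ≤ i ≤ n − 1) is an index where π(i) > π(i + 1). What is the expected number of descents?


Write X = Σ X_I over i = 1, …, 71, with X_I the indicator of one descent.
There are 71 indicators.
For each fixed i, the pair (π(i), π(i+1)) is a uniformly random ordered pair of distinct values from {1, …, 72}; by symmetry P[π(i) > π(i+1)] = 1/2.
By linearity: E[X] = 71 · (1/2) = (72 − 1) · (1/2) = 71/2 ≈ 35.500000.

E[X] = 71/2 = 35.500000.


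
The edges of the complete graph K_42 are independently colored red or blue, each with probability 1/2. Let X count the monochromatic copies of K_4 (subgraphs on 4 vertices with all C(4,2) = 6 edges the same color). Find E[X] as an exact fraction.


Let X = Σ_S X_S over the C(42, 4) = 111930 subsets S of size 4, where X_S = 1 if the K_4 on S is monochromatic.
For a fixed S, the K_4 on S has C(4, 2) = 6 edges. P[all 6 edges red] = (1/2)^6, and likewise for blue, so P[monochromatic] = 2·(1/2)^6 = 2^{1 − 6} = 1/32.
By linearity: E[X] = C(42, 4) · 2^{1 − 6} = 111930 · 1/32 = 55965/16.
Numerically: E[X] ≈ 3497.8125.

E[X] = C(42,4)·2^(1−C(4,2)) = 55965/16 ≈ 3497.8125.


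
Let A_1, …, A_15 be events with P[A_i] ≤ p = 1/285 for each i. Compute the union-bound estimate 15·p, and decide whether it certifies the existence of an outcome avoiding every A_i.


Union bound: P[∪_{i=1}^{15} A_i] ≤ Σ_i P[A_i] ≤ 15·p = 15·(1/285) = 1/19.
Numerically: 1/19 ≈ 0.053.
Is 1/19 < 1? YES.
Since P[∪ A_i] ≤ 1/19 < 1, the complement has P[∩ A_i^c] ≥ 1 − 1/19 = 18/19 > 0, so some outcome avoids every A_i.

15·p = 1/19 ≈ 0.053; existence CERTIFIED by the union bound.


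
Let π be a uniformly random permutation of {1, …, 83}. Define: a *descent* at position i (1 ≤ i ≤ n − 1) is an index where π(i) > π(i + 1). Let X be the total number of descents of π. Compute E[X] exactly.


Write X = Σ X_I over i = 1, …, 82, with X_I the indicator of one descent.
There are 82 indicators.
For each fixed i, the pair (π(i), π(i+1)) is a uniformly random ordered pair of distinct values from {1, …, 83}; by symmetry P[π(i) > π(i+1)] = 1/2.
By linearity: E[X] = 82 · (1/2) = (83 − 1) · (1/2) = 41 ≈ 41.00000.

E[X] = 41 = 41.00000.


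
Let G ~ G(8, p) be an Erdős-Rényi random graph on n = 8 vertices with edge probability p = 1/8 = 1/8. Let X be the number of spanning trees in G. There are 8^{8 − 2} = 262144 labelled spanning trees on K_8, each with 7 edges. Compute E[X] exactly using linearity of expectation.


K_8 has 8^{8 − 2} = 262144 labelled spanning trees.
For each such spanning tree H, let X_H = 1 if all 7 edges of H are present in G. Then P[X_H = 1] = p^{7} = (1/8)^{7} = 1/2097152.
By linearity of expectation: E[X] = Σ_H E[X_H] = 262144 · p^{7} = 262144 · 1/2097152 = 1/8.
Numerically: E[X] ≈ 0.125.

E[X] = 262144 · (1/8)^{7} = 1/8 ≈ 0.125.


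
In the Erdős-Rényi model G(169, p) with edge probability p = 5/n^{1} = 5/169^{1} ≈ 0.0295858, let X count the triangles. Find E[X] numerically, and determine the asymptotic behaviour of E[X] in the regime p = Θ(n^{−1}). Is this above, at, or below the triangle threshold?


Number of potential triangles: C(169, 3) = 790244.
Each occurs with probability p³ ≈ (0.0295858)³ ≈ 2.58970264e-05.
By linearity: E[X] = C(169, 3)·p³ ≈ 790244 · 2.58970264e-05 ≈ 20.464970.
Here α = 1, so p = 5/n is exactly at the triangle threshold p ~ 1/n. Asymptotically E[X] → c³/6 = 5³/6 = 125/6 ≈ 20.833333, a bounded constant. In this regime the triangle count is asymptotically Poisson(c³/6).

E[X] ≈ 20.464970; in regime p = Θ(1/n^{1}) E[X] stays bounded (at the triangle threshold p ~ 1/n).


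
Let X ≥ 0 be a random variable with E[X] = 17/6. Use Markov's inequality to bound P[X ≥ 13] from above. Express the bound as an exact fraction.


μ = E[X] = 17/6, a = 13.
Markov: P[X ≥ 13] ≤ μ/a = (17/6)/13 = 17/78.
Numerically: ≈ 0.2179.
(Since a = 13 > μ = 2.8333, the bound 17/78 is < 1 and informative.)

P[X ≥ 13] ≤ 17/78 ≈ 0.2179.


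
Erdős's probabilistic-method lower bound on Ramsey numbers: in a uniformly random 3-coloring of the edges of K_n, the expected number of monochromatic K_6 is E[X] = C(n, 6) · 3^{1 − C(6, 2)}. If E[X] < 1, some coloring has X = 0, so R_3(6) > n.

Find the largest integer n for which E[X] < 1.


We need C(n, 6) · 3^{1 − 15} < 1, i.e. C(n, 6) < 3^{15 − 1} = 4782969.
Check values of n near the boundary:
  n = 39: C(39, 6) = 3262623; 3262623 < 4782969? YES
  n = 40: C(40, 6) = 3838380; 3838380 < 4782969? YES
  n = 41: C(41, 6) = 4496388; 4496388 < 4782969? YES
  n = 42: C(42, 6) = 5245786; 5245786 < 4782969? NO
  n = 43: C(43, 6) = 6096454; 6096454 < 4782969? NO
  n = 44: C(44, 6) = 7059052; 7059052 < 4782969? NO
The largest n with C(n, 6) < 4782969 is n = 41 (where E[X] = 1498796/1594323 ≈ 0.940). Hence R_3(6) > 41, i.e. R_3(6) ≥ 42.

Largest n = 41; hence R_3(6) > 41.


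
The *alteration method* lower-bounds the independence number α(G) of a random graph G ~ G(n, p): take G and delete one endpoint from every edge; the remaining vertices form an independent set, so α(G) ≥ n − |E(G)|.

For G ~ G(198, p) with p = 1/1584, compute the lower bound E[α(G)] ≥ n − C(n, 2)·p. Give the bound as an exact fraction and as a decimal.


E[|E(G)|] = C(198, 2)·p = 19503 · (1/1584) = 197/16.
E[α(G)] ≥ n − E[|E(G)|] = 198 − 197/16 = 2971/16.
Numerically: ≈ 185.688.
(This is only a lower bound; the true E[α(G)] may be larger.)

E[α(G)] ≥ 2971/16 ≈ 185.688.


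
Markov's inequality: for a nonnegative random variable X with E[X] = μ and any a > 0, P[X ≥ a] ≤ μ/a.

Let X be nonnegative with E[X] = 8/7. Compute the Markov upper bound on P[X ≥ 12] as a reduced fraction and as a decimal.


μ = E[X] = 8/7, a = 12.
Markov: P[X ≥ 12] ≤ μ/a = (8/7)/12 = 2/21.
Numerically: ≈ 0.09524.
(Since a = 12 > μ = 1.14286, the bound 2/21 is < 1 and informative.)

P[X ≥ 12] ≤ 2/21 ≈ 0.09524.


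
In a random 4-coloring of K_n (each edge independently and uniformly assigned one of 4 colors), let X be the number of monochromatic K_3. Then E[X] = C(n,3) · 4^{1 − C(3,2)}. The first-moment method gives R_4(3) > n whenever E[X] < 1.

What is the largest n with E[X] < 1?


We need C(n, 3) · 4^{1 − 3} < 1, i.e. C(n, 3) < 4^{3 − 1} = 16.
Check values of n near the boundary:
  n = 3: C(3, 3) = 1; 1 < 16? YES
  n = 4: C(4, 3) = 4; 4 < 16? YES
  n = 5: C(5, 3) = 10; 10 < 16? YES
  n = 6: C(6, 3) = 20; 20 < 16? NO
The largest n with C(n, 3) < 16 is n = 5 (where E[X] = 5/8 ≈ 0.6250). Hence R_4(3) > 5, i.e. R_4(3) ≥ 6.

Largest n = 5; hence R_4(3) > 5.


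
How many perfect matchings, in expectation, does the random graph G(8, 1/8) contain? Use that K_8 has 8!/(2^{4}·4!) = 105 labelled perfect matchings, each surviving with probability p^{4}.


K_8 has 8!/(2^{4}·4!) = 105 labelled perfect matchings.
For each such perfect matching H, let X_H = 1 if all 4 edges of H are present in G. Then P[X_H = 1] = p^{4} = (1/8)^{4} = 1/4096.
Summing the indicators: E[X] = Σ_H E[X_H] = 105 · p^{4} = 105 · 1/4096 = 105/4096.
Numerically: E[X] ≈ 0.0256348.

E[X] = 105 · (1/8)^{4} = 105/4096 ≈ 0.0256348.


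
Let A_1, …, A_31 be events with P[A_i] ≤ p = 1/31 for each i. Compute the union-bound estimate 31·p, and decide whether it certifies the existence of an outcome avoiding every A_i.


Union bound: P[∪_{i=1}^{31} A_i] ≤ Σ_i P[A_i] ≤ 31·p = 31·(1/31) = 1.
Numerically: 1 ≈ 1.0000000.
Is 1 < 1? NO.
Since the bound 1 is ≥ 1, the union bound is uninformative here; it does NOT by itself certify existence.

31·p = 1 ≈ 1.0000000; existence NOT certified by the union bound.


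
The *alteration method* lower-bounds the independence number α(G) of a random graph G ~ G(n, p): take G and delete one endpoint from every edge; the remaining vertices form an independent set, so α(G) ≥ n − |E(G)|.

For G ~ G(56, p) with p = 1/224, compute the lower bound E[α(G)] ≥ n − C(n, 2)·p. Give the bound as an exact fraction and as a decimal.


E[|E(G)|] = C(56, 2)·p = 1540 · (1/224) = 55/8.
E[α(G)] ≥ n − E[|E(G)|] = 56 − 55/8 = 393/8.
Numerically: ≈ 49.1250.
(This is only a lower bound; the true E[α(G)] may be larger.)

E[α(G)] ≥ 393/8 ≈ 49.1250.


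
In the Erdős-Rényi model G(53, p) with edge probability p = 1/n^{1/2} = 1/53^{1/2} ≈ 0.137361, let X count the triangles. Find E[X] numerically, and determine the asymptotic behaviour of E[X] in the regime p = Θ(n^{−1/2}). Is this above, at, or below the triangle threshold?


Number of potential triangles: C(53, 3) = 23426.
Each occurs with probability p³ ≈ (0.137361)³ ≈ 2.59170875e-03.
By linearity: E[X] = C(53, 3)·p³ ≈ 23426 · 2.59170875e-03 ≈ 60.713369.
Since α = 1/2 < 1, p = c/n^{1/2} ≫ 1/n is above the triangle threshold p ~ 1/n. Asymptotically E[X] ~ (c³/6)·n^{3(1−α)} = (1³/6)·n^{1.5} → ∞; triangles are abundant w.h.p.

E[X] ≈ 60.713369; in regime p = Θ(1/n^{1/2}) E[X] diverges (above the triangle threshold p ~ 1/n).


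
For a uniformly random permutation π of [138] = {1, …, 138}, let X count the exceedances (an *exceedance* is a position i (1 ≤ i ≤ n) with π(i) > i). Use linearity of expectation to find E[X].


Write X = Σ_{i=1}^{138} X_i, where X_i = 1_{π(i) > i}.
For each fixed i, π(i) is uniform over {1, …, 138} (marginal of a uniform permutation), so P[π(i) > i] = (n − i)/n. Summing: Σ_{i=1}^{138} (n − i)/n = (0 + 1 + … + 137)/138 = 138(138 − 1)/(2·138) = (138 − 1)/2.
Hence E[X] = Σ_{i=1}^{138} (138 − i)/138 = 137/2 ≈ 68.5000.

E[X] = 137/2 = 68.5000.


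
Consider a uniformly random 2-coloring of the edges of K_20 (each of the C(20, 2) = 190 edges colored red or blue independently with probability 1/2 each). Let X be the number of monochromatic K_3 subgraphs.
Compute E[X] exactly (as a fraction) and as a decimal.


Let X = Σ_S X_S over the C(20, 3) = 1140 subsets S of size 3, where X_S = 1 if the K_3 on S is monochromatic.
For a fixed S, the K_3 on S has C(3, 2) = 3 edges. P[all 3 edges red] = (1/2)^3, and likewise for blue, so P[monochromatic] = 2·(1/2)^3 = 2^{1 − 3} = 1/4.
By linearity of expectation: E[X] = C(20, 3) · 2^{1 − 3} = 1140 · 1/4 = 285.
Numerically: E[X] ≈ 285.000000.

E[X] = C(20,3)·2^(1−C(3,2)) = 285 ≈ 285.000000.


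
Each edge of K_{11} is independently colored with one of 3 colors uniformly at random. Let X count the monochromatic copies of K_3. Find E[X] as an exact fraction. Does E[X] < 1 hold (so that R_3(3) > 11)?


E[X] = C(11, 3) · 3^{1 − 3} = 165 · 3^{−2} = 165/9.
As a reduced fraction: E[X] = 55/3 ≈ 18.333333.
Is E[X] < 1? NO.
Since E[X] ≥ 1, the first-moment bound is inconclusive at n = 11; it does NOT by itself certify R_3(3) > 11.

E[X] = 55/3 ≈ 18.333333; E[X] ≥ 1; first-moment method inconclusive here.


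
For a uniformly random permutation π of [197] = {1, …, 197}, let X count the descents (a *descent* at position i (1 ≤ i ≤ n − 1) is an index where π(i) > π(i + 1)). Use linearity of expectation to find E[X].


Write X = Σ X_I over i = 1, …, 196, with X_I the indicator of one descent.
There are 196 indicators.
For each fixed i, the pair (π(i), π(i+1)) is a uniformly random ordered pair of distinct values from {1, …, 197}; by symmetry P[π(i) > π(i+1)] = 1/2.
By linearity: E[X] = 196 · (1/2) = (197 − 1) · (1/2) = 98 ≈ 98.000.

E[X] = 98 = 98.000.


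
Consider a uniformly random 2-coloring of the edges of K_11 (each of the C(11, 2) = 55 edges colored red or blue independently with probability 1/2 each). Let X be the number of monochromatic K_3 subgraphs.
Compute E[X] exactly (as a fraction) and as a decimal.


Let X = Σ_S X_S over the C(11, 3) = 165 subsets S of size 3, where X_S = 1 if the K_3 on S is monochromatic.
For a fixed S, the K_3 on S has C(3, 2) = 3 edges. P[all 3 edges red] = (1/2)^3, and likewise for blue, so P[monochromatic] = 2·(1/2)^3 = 2^{1 − 3} = 1/4.
By linearity of expectation: E[X] = C(11, 3) · 2^{1 − 3} = 165 · 1/4 = 165/4.
Numerically: E[X] ≈ 41.250000.

E[X] = C(11,3)·2^(1−C(3,2)) = 165/4 ≈ 41.250000.


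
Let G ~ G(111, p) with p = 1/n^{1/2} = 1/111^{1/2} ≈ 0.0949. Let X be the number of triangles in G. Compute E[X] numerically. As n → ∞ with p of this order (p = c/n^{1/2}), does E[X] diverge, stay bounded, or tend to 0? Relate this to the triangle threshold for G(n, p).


Number of potential triangles: C(111, 3) = 221815.
Each occurs with probability p³ ≈ (0.0949)³ ≈ 8.55097e-04.
By linearity: E[X] = C(111, 3)·p³ ≈ 221815 · 8.55097e-04 ≈ 189.673.
Since α = 1/2 < 1, p = c/n^{1/2} ≫ 1/n is above the triangle threshold p ~ 1/n. Asymptotically E[X] ~ (c³/6)·n^{3(1−α)} = (1³/6)·n^{1.5} → ∞; triangles are abundant w.h.p.

E[X] ≈ 189.673; in regime p = Θ(1/n^{1/2}) E[X] diverges (above the triangle threshold p ~ 1/n).


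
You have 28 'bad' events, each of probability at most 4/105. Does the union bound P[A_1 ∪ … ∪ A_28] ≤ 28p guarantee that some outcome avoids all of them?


Union bound: P[∪_{i=1}^{28} A_i] ≤ Σ_i P[A_i] ≤ 28·p = 28·(4/105) = 16/15.
Numerically: 16/15 ≈ 1.0666667.
Is 16/15 < 1? NO.
Since the bound 16/15 is ≥ 1, the union bound is uninformative here; it does NOT by itself certify existence.

28·p = 16/15 ≈ 1.0666667; existence NOT certified by the union bound.


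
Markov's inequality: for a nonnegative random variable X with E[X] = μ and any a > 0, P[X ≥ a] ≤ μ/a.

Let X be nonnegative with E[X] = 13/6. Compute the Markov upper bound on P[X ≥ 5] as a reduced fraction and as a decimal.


μ = E[X] = 13/6, a = 5.
Markov: P[X ≥ 5] ≤ μ/a = (13/6)/5 = 13/30.
Numerically: ≈ 0.4333.
(Since a = 5 > μ = 2.1667, the bound 13/30 is < 1 and informative.)

P[X ≥ 5] ≤ 13/30 ≈ 0.4333.


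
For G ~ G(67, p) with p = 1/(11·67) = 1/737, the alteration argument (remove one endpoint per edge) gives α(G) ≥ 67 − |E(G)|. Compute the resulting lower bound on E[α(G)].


E[|E(G)|] = C(67, 2)·p = 2211 · (1/737) = 3.
E[α(G)] ≥ n − E[|E(G)|] = 67 − 3 = 64.
Numerically: ≈ 64.00000.
(This is only a lower bound; the true E[α(G)] may be larger.)

E[α(G)] ≥ 64 ≈ 64.00000.


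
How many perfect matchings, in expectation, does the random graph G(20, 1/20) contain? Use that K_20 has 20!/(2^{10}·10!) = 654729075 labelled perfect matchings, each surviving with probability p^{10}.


K_20 has 20!/(2^{10}·10!) = 654729075 labelled perfect matchings.
For each such perfect matching H, let X_H = 1 if all 10 edges of H are present in G. Then P[X_H = 1] = p^{10} = (1/20)^{10} = 1/10240000000000.
By linearity: E[X] = Σ_H E[X_H] = 654729075 · p^{10} = 654729075 · 1/10240000000000 = 26189163/409600000000.
Numerically: E[X] ≈ 6.394e-05.

E[X] = 654729075 · (1/20)^{10} = 26189163/409600000000 ≈ 6.394e-05.


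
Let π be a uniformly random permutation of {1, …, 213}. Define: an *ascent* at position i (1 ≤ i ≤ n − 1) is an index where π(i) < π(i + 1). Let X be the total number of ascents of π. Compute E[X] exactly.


Write X = Σ X_I over i = 1, …, 212, with X_I the indicator of one ascent.
There are 212 indicators.
For each fixed i, the pair (π(i), π(i+1)) is a uniformly random ordered pair of distinct values from {1, …, 213}; by symmetry P[π(i) < π(i+1)] = 1/2.
By linearity: E[X] = 212 · (1/2) = (213 − 1) · (1/2) = 106 ≈ 106.0000.

E[X] = 106 = 106.0000.


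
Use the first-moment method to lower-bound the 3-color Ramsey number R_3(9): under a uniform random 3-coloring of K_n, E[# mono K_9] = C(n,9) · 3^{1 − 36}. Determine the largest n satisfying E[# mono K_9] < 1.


We need C(n, 9) · 3^{1 − 36} < 1, i.e. C(n, 9) < 3^{36 − 1} = 50031545098999707.
Check values of n near the boundary:
  n = 295: C(295, 9) = 41221140106119260; 41221140106119260 < 50031545098999707? YES
  n = 296: C(296, 9) = 42513789098994080; 42513789098994080 < 50031545098999707? YES
  n = 297: C(297, 9) = 43842345008337645; 43842345008337645 < 50031545098999707? YES
  n = 298: C(298, 9) = 45207677551849890; 45207677551849890 < 50031545098999707? YES
  n = 299: C(299, 9) = 46610674441390059; 46610674441390059 < 50031545098999707? YES
  n = 300: C(300, 9) = 48052241692154700; 48052241692154700 < 50031545098999707? YES
  n = 301: C(301, 9) = 49533303936090975; 49533303936090975 < 50031545098999707? YES
  n = 302: C(302, 9) = 51054804739588650; 51054804739588650 < 50031545098999707? NO
  n = 303: C(303, 9) = 52617706925494425; 52617706925494425 < 50031545098999707? NO
  n = 304: C(304, 9) = 54222992899492560; 54222992899492560 < 50031545098999707? NO
The largest n with C(n, 9) < 50031545098999707 is n = 301 (where E[X] = 16511101312030325/16677181699666569 ≈ 0.990). Hence R_3(9) > 301, i.e. R_3(9) ≥ 302.

Largest n = 301; hence R_3(9) > 301.


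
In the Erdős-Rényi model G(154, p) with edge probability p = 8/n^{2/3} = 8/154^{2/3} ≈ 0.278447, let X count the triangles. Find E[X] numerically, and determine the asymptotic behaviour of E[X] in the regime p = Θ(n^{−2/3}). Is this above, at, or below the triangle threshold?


Number of potential triangles: C(154, 3) = 596904.
Each occurs with probability p³ ≈ (0.278447)³ ≈ 2.15888008e-02.
By linearity: E[X] = C(154, 3)·p³ ≈ 596904 · 2.15888008e-02 ≈ 12886.441558.
Since α = 2/3 < 1, p = c/n^{2/3} ≫ 1/n is above the triangle threshold p ~ 1/n. Asymptotically E[X] ~ (c³/6)·n^{3(1−α)} = (8³/6)·n^{1} → ∞; triangles are abundant w.h.p.

E[X] ≈ 12886.441558; in regime p = Θ(1/n^{2/3}) E[X] diverges (above the triangle threshold p ~ 1/n).


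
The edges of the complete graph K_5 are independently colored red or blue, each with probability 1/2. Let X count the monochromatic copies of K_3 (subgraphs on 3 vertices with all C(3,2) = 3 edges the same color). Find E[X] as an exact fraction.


Let X = Σ_S X_S over the C(5, 3) = 10 subsets S of size 3, where X_S = 1 if the K_3 on S is monochromatic.
For a fixed S, the K_3 on S has C(3, 2) = 3 edges. P[all 3 edges red] = (1/2)^3, and likewise for blue, so P[monochromatic] = 2·(1/2)^3 = 2^{1 − 3} = 1/4.
Summing: E[X] = C(5, 3) · 2^{1 − 3} = 10 · 1/4 = 5/2.
Numerically: E[X] ≈ 2.500.

E[X] = C(5,3)·2^(1−C(3,2)) = 5/2 ≈ 2.500.


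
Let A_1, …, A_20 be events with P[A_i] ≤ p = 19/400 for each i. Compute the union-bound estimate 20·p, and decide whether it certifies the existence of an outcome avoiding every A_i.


Union bound: P[∪_{i=1}^{20} A_i] ≤ Σ_i P[A_i] ≤ 20·p = 20·(19/400) = 19/20.
Numerically: 19/20 ≈ 0.950.
Is 19/20 < 1? YES.
Since P[∪ A_i] ≤ 19/20 < 1, the complement has P[∩ A_i^c] ≥ 1 − 19/20 = 1/20 > 0, so some outcome avoids every A_i.

20·p = 19/20 ≈ 0.950; existence CERTIFIED by the union bound.


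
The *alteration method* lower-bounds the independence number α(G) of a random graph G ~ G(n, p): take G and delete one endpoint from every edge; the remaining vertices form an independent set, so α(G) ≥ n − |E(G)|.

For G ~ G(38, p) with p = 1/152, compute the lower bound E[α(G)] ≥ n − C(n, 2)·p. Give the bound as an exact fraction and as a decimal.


E[|E(G)|] = C(38, 2)·p = 703 · (1/152) = 37/8.
E[α(G)] ≥ n − E[|E(G)|] = 38 − 37/8 = 267/8.
Numerically: ≈ 33.375000.
(This is only a lower bound; the true E[α(G)] may be larger.)

E[α(G)] ≥ 267/8 ≈ 33.375000.


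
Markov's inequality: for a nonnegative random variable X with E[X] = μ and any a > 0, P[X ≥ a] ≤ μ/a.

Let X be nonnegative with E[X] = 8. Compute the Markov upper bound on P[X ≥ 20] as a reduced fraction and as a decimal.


μ = E[X] = 8, a = 20.
Markov: P[X ≥ 20] ≤ μ/a = (8)/20 = 2/5.
Numerically: ≈ 0.400000.
(Since a = 20 > μ = 8.000000, the bound 2/5 is < 1 and informative.)

P[X ≥ 20] ≤ 2/5 ≈ 0.400000.


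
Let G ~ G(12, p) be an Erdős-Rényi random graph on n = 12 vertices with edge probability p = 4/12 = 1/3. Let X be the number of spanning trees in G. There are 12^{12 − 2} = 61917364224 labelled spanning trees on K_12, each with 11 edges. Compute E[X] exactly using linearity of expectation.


K_12 has 12^{12 − 2} = 61917364224 labelled spanning trees.
For each such spanning tree H, let X_H = 1 if all 11 edges of H are present in G. Then P[X_H = 1] = p^{11} = (1/3)^{11} = 1/177147.
By linearity: E[X] = Σ_H E[X_H] = 61917364224 · p^{11} = 61917364224 · 1/177147 = 1048576/3.
Numerically: E[X] ≈ 3.495e+05.

E[X] = 61917364224 · (1/3)^{11} = 1048576/3 ≈ 3.495e+05.


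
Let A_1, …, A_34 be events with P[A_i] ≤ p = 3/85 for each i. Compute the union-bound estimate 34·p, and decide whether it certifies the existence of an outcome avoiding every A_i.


Union bound: P[∪_{i=1}^{34} A_i] ≤ Σ_i P[A_i] ≤ 34·p = 34·(3/85) = 6/5.
Numerically: 6/5 ≈ 1.200000.
Is 6/5 < 1? NO.
Since the bound 6/5 is ≥ 1, the union bound is uninformative here; it does NOT by itself certify existence.

34·p = 6/5 ≈ 1.200000; existence NOT certified by the union bound.


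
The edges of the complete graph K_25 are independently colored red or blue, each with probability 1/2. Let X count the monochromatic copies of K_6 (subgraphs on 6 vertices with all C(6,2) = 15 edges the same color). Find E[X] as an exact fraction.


Let X = Σ_S X_S over the C(25, 6) = 177100 subsets S of size 6, where X_S = 1 if the K_6 on S is monochromatic.
For a fixed S, the K_6 on S has C(6, 2) = 15 edges. P[all 15 edges red] = (1/2)^15, and likewise for blue, so P[monochromatic] = 2·(1/2)^15 = 2^{1 − 15} = 1/16384.
Summing: E[X] = C(25, 6) · 2^{1 − 15} = 177100 · 1/16384 = 44275/4096.
Numerically: E[X] ≈ 10.809326.

E[X] = C(25,6)·2^(1−C(6,2)) = 44275/4096 ≈ 10.809326.


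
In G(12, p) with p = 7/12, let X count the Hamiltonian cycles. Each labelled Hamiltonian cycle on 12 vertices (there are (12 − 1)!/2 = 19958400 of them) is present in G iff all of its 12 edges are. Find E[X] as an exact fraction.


K_12 has (12 − 1)!/2 = 19958400 labelled Hamiltonian cycles.
For each such Hamiltonian cycle H, let X_H = 1 if all 12 edges of H are present in G. Then P[X_H = 1] = p^{12} = (7/12)^{12} = 13841287201/8916100448256.
Summing the indicators: E[X] = Σ_H E[X_H] = 19958400 · p^{12} = 19958400 · 13841287201/8916100448256 = 26644477861925/859963392.
Numerically: E[X] ≈ 30983.3.

E[X] = 19958400 · (7/12)^{12} = 26644477861925/859963392 ≈ 30983.3.


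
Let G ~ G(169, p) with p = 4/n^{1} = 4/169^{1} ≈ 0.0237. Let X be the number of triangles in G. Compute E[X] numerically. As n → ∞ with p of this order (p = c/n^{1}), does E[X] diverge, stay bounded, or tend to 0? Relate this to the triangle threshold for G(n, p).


Number of potential triangles: C(169, 3) = 790244.
Each occurs with probability p³ ≈ (0.0237)³ ≈ 1.32593e-05.
By linearity: E[X] = C(169, 3)·p³ ≈ 790244 · 1.32593e-05 ≈ 10.478.
Here α = 1, so p = 4/n is exactly at the triangle threshold p ~ 1/n. Asymptotically E[X] → c³/6 = 4³/6 = 32/3 ≈ 10.667, a bounded constant. In this regime the triangle count is asymptotically Poisson(c³/6).

E[X] ≈ 10.478; in regime p = Θ(1/n^{1}) E[X] stays bounded (at the triangle threshold p ~ 1/n).


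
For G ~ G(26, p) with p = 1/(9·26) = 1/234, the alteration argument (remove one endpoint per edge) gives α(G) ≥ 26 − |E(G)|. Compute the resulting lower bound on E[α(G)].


E[|E(G)|] = C(26, 2)·p = 325 · (1/234) = 25/18.
E[α(G)] ≥ n − E[|E(G)|] = 26 − 25/18 = 443/18.
Numerically: ≈ 24.6111.
(This is only a lower bound; the true E[α(G)] may be larger.)

E[α(G)] ≥ 443/18 ≈ 24.6111.


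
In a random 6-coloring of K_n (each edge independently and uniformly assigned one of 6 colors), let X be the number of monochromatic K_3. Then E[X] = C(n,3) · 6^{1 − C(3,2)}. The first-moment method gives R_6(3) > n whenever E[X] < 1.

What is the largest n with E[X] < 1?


We need C(n, 3) · 6^{1 − 3} < 1, i.e. C(n, 3) < 6^{3 − 1} = 36.
Check values of n near the boundary:
  n = 6: C(6, 3) = 20; 20 < 36? YES
  n = 7: C(7, 3) = 35; 35 < 36? YES
  n = 8: C(8, 3) = 56; 56 < 36? NO
The largest n with C(n, 3) < 36 is n = 7 (where E[X] = 35/36 ≈ 0.9722222). Hence R_6(3) > 7, i.e. R_6(3) ≥ 8.

Largest n = 7; hence R_6(3) > 7.


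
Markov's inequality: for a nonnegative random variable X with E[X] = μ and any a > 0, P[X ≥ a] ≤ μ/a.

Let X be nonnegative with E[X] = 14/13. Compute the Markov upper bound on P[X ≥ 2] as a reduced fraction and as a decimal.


μ = E[X] = 14/13, a = 2.
Markov: P[X ≥ 2] ≤ μ/a = (14/13)/2 = 7/13.
Numerically: ≈ 0.53846.
(Since a = 2 > μ = 1.07692, the bound 7/13 is < 1 and informative.)

P[X ≥ 2] ≤ 7/13 ≈ 0.53846.


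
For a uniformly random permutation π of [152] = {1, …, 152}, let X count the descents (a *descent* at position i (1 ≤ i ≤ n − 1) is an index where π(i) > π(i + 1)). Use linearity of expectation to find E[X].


Write X = Σ X_I over i = 1, …, 151, with X_I the indicator of one descent.
There are 151 indicators.
For each fixed i, the pair (π(i), π(i+1)) is a uniformly random ordered pair of distinct values from {1, …, 152}; by symmetry P[π(i) > π(i+1)] = 1/2.
By linearity: E[X] = 151 · (1/2) = (152 − 1) · (1/2) = 151/2 ≈ 75.50000.

E[X] = 151/2 = 75.50000.


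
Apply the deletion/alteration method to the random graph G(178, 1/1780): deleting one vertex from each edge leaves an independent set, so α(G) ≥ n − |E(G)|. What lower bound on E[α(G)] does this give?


E[|E(G)|] = C(178, 2)·p = 15753 · (1/1780) = 177/20.
E[α(G)] ≥ n − E[|E(G)|] = 178 − 177/20 = 3383/20.
Numerically: ≈ 169.150.
(This is only a lower bound; the true E[α(G)] may be larger.)

E[α(G)] ≥ 3383/20 ≈ 169.150.


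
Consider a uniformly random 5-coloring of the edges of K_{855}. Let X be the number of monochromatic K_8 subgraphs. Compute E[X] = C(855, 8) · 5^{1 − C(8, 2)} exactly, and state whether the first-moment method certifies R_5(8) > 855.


E[X] = C(855, 8) · 5^{1 − 28} = 6854000254398702450 · 5^{−27} = 6854000254398702450/7450580596923828125.
As a reduced fraction: E[X] = 274160010175948098/298023223876953125 ≈ 0.920.
Is E[X] < 1? YES.
Since E[X] < 1, there exists a 5-coloring of K_{855} with no monochromatic K_8; hence R_5(8) > 855.

E[X] = 274160010175948098/298023223876953125 ≈ 0.920; E[X] < 1, so R_5(8) > 855.


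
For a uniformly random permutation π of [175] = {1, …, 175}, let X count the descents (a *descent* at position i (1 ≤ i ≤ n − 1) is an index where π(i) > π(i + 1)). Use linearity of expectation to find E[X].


Write X = Σ X_I over i = 1, …, 174, with X_I the indicator of one descent.
There are 174 indicators.
For each fixed i, the pair (π(i), π(i+1)) is a uniformly random ordered pair of distinct values from {1, …, 175}; by symmetry P[π(i) > π(i+1)] = 1/2.
By linearity: E[X] = 174 · (1/2) = (175 − 1) · (1/2) = 87 ≈ 87.000.

E[X] = 87 = 87.000.


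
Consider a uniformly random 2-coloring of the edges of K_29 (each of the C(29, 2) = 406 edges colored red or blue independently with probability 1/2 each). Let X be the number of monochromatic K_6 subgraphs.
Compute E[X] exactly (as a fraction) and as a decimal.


Let X = Σ_S X_S over the C(29, 6) = 475020 subsets S of size 6, where X_S = 1 if the K_6 on S is monochromatic.
For a fixed S, the K_6 on S has C(6, 2) = 15 edges. P[all 15 edges red] = (1/2)^15, and likewise for blue, so P[monochromatic] = 2·(1/2)^15 = 2^{1 − 15} = 1/16384.
By linearity of expectation: E[X] = C(29, 6) · 2^{1 − 15} = 475020 · 1/16384 = 118755/4096.
Numerically: E[X] ≈ 28.9929.

E[X] = C(29,6)·2^(1−C(6,2)) = 118755/4096 ≈ 28.9929.


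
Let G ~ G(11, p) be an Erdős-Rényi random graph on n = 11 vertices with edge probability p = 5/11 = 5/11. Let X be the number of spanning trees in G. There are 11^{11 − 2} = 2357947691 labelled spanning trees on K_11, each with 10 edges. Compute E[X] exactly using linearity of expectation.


K_11 has 11^{11 − 2} = 2357947691 labelled spanning trees.
For each such spanning tree H, let X_H = 1 if all 10 edges of H are present in G. Then P[X_H = 1] = p^{10} = (5/11)^{10} = 9765625/25937424601.
By linearity: E[X] = Σ_H E[X_H] = 2357947691 · p^{10} = 2357947691 · 9765625/25937424601 = 9765625/11.
Numerically: E[X] ≈ 8.88e+05.

E[X] = 2357947691 · (5/11)^{10} = 9765625/11 ≈ 8.88e+05.


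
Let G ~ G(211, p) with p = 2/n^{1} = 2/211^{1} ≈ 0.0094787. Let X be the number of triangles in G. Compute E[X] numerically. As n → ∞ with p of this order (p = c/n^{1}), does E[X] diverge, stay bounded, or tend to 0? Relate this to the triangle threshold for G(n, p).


Number of potential triangles: C(211, 3) = 1543465.
Each occurs with probability p³ ≈ (0.0094787)³ ≈ 8.5161366e-07.
By linearity: E[X] = C(211, 3)·p³ ≈ 1543465 · 8.5161366e-07 ≈ 1.31444.
Here α = 1, so p = 2/n is exactly at the triangle threshold p ~ 1/n. Asymptotically E[X] → c³/6 = 2³/6 = 4/3 ≈ 1.33333, a bounded constant. In this regime the triangle count is asymptotically Poisson(c³/6).

E[X] ≈ 1.31444; in regime p = Θ(1/n^{1}) E[X] stays bounded (at the triangle threshold p ~ 1/n).


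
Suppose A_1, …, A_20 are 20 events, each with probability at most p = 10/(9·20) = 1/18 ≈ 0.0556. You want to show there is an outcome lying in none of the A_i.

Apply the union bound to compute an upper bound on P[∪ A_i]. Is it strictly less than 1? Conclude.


Union bound: P[∪_{i=1}^{20} A_i] ≤ Σ_i P[A_i] ≤ 20·p = 20·(1/18) = 10/9.
Numerically: 10/9 ≈ 1.1111.
Is 10/9 < 1? NO.
Since the bound 10/9 is ≥ 1, the union bound is uninformative here; it does NOT by itself certify existence.

20·p = 10/9 ≈ 1.1111; existence NOT certified by the union bound.


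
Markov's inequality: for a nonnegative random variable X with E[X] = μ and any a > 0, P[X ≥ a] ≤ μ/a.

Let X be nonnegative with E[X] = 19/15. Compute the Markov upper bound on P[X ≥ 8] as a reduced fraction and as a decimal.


μ = E[X] = 19/15, a = 8.
Markov: P[X ≥ 8] ≤ μ/a = (19/15)/8 = 19/120.
Numerically: ≈ 0.158333.
(Since a = 8 > μ = 1.266667, the bound 19/120 is < 1 and informative.)

P[X ≥ 8] ≤ 19/120 ≈ 0.158333.


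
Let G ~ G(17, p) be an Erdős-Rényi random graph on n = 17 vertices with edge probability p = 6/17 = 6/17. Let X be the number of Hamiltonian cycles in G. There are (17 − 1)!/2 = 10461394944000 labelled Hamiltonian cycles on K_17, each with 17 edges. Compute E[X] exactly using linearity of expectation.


K_17 has (17 − 1)!/2 = 10461394944000 labelled Hamiltonian cycles.
For each such Hamiltonian cycle H, let X_H = 1 if all 17 edges of H are present in G. Then P[X_H = 1] = p^{17} = (6/17)^{17} = 16926659444736/827240261886336764177.
By linearity of expectation: E[X] = Σ_H E[X_H] = 10461394944000 · p^{17} = 10461394944000 · 16926659444736/827240261886336764177 = 177076469533971037814784000/827240261886336764177.
Numerically: E[X] ≈ 2.1406e+05.

E[X] = 10461394944000 · (6/17)^{17} = 177076469533971037814784000/827240261886336764177 ≈ 2.1406e+05.


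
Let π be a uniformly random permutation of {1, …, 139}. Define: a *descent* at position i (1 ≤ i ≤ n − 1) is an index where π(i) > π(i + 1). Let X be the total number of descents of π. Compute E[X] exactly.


Write X = Σ X_I over i = 1, …, 138, with X_I the indicator of one descent.
There are 138 indicators.
For each fixed i, the pair (π(i), π(i+1)) is a uniformly random ordered pair of distinct values from {1, …, 139}; by symmetry P[π(i) > π(i+1)] = 1/2.
By linearity: E[X] = 138 · (1/2) = (139 − 1) · (1/2) = 69 ≈ 69.0000.

E[X] = 69 = 69.0000.


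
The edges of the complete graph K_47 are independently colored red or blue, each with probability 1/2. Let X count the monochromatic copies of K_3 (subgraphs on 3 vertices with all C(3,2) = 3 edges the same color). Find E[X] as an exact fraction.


Let X = Σ_S X_S over the C(47, 3) = 16215 subsets S of size 3, where X_S = 1 if the K_3 on S is monochromatic.
For a fixed S, the K_3 on S has C(3, 2) = 3 edges. P[all 3 edges red] = (1/2)^3, and likewise for blue, so P[monochromatic] = 2·(1/2)^3 = 2^{1 − 3} = 1/4.
By linearity: E[X] = C(47, 3) · 2^{1 − 3} = 16215 · 1/4 = 16215/4.
Numerically: E[X] ≈ 4053.7500.

E[X] = C(47,3)·2^(1−C(3,2)) = 16215/4 ≈ 4053.7500.


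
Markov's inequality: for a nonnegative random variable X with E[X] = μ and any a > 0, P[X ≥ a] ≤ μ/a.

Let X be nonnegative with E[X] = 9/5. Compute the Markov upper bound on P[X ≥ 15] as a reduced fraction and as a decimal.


μ = E[X] = 9/5, a = 15.
Markov: P[X ≥ 15] ≤ μ/a = (9/5)/15 = 3/25.
Numerically: ≈ 0.12000.
(Since a = 15 > μ = 1.80000, the bound 3/25 is < 1 and informative.)

P[X ≥ 15] ≤ 3/25 ≈ 0.12000.


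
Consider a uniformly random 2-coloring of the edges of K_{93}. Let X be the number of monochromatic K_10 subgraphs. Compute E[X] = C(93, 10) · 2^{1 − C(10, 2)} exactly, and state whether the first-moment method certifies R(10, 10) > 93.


E[X] = C(93, 10) · 2^{1 − 45} = 8079421007658 · 2^{−44} = 8079421007658/17592186044416.
As a reduced fraction: E[X] = 4039710503829/8796093022208 ≈ 0.45926.
Is E[X] < 1? YES.
Since E[X] < 1, there exists a 2-coloring of K_{93} with no monochromatic K_10; hence R(10, 10) > 93.

E[X] = 4039710503829/8796093022208 ≈ 0.45926; E[X] < 1, so R(10, 10) > 93.


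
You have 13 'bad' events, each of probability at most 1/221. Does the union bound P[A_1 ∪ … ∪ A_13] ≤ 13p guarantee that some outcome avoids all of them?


Union bound: P[∪_{i=1}^{13} A_i] ≤ Σ_i P[A_i] ≤ 13·p = 13·(1/221) = 1/17.
Numerically: 1/17 ≈ 0.0588.
Is 1/17 < 1? YES.
Since P[∪ A_i] ≤ 1/17 < 1, the complement has P[∩ A_i^c] ≥ 1 − 1/17 = 16/17 > 0, so some outcome avoids every A_i.

13·p = 1/17 ≈ 0.0588; existence CERTIFIED by the union bound.


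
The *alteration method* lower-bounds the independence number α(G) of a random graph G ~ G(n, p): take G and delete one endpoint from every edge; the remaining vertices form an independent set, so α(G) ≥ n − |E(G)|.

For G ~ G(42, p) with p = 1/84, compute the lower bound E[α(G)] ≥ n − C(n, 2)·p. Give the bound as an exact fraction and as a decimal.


E[|E(G)|] = C(42, 2)·p = 861 · (1/84) = 41/4.
E[α(G)] ≥ n − E[|E(G)|] = 42 − 41/4 = 127/4.
Numerically: ≈ 31.7500.
(This is only a lower bound; the true E[α(G)] may be larger.)

E[α(G)] ≥ 127/4 ≈ 31.7500.
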